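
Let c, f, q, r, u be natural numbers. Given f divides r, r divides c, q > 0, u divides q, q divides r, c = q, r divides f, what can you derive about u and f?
u ≤ f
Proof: c = q and r divides c, thus r divides q. Since q divides r, q = r. r divides f and f divides r, thus r = f. Since q = r, q = f. Because u divides q and q > 0, u ≤ q. q = f, so u ≤ f.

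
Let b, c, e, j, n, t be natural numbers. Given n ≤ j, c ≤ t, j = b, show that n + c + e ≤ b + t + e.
Because j = b and n ≤ j, n ≤ b. c ≤ t, so n + c ≤ b + t. Then n + c + e ≤ b + t + e.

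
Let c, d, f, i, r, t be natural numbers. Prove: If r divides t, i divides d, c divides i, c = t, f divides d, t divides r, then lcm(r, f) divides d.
t divides r and r divides t, hence t = r. From c = t, c = r. From c divides i and i divides d, c divides d. Since c = r, r divides d. From f divides d, lcm(r, f) divides d.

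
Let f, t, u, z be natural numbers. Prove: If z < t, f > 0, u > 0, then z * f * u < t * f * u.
z < t and f > 0, thus z * f < t * f. u > 0, so z * f * u < t * f * u.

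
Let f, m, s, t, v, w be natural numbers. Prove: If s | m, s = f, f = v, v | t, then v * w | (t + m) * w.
Because s = f and s | m, f | m. f = v, so v | m. v | t, so v | t + m. Then v * w | (t + m) * w.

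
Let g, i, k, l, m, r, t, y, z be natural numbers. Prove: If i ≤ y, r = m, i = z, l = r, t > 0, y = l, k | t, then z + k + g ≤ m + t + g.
From y = l and l = r, y = r. r = m, so y = m. i = z and i ≤ y, hence z ≤ y. y = m, so z ≤ m. Since k | t and t > 0, k ≤ t. Then k + g ≤ t + g. z ≤ m, so z + k + g ≤ m + t + g.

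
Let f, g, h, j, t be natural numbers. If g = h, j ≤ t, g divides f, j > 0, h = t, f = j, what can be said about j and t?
j = t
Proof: g = h and h = t, so g = t. From f = j and g divides f, g divides j. Since j > 0, g ≤ j. Since g = t, t ≤ j. Since j ≤ t, j = t.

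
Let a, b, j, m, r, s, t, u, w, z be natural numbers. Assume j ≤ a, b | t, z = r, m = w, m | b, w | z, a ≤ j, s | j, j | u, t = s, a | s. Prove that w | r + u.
z = r and w | z, hence w | r. a ≤ j and j ≤ a, so a = j. a | s, so j | s. Since s | j, s = j. Since t = s, t = j. From m | b and b | t, m | t. m = w, so w | t. t = j, so w | j. j | u, so w | u. Because w | r, w | r + u.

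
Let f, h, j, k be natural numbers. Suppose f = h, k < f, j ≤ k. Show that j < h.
Since f = h and k < f, k < h. j ≤ k, so j < h.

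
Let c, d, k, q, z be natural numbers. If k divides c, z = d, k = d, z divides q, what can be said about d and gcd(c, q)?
d divides gcd(c, q)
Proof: k = d and k divides c, so d divides c. z = d and z divides q, therefore d divides q. Since d divides c, d divides gcd(c, q).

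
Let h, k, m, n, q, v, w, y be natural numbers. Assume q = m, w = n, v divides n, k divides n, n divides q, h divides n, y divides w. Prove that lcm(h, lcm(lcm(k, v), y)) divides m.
k divides n and v divides n, hence lcm(k, v) divides n. w = n and y divides w, so y divides n. lcm(k, v) divides n, so lcm(lcm(k, v), y) divides n. h divides n, so lcm(h, lcm(lcm(k, v), y)) divides n. q = m and n divides q, hence n divides m. lcm(h, lcm(lcm(k, v), y)) divides n, so lcm(h, lcm(lcm(k, v), y)) divides m.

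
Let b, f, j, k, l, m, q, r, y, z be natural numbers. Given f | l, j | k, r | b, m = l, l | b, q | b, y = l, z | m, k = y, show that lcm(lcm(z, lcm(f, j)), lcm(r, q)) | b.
m = l and z | m, hence z | l. Because k = y and y = l, k = l. Since j | k, j | l. Since f | l, lcm(f, j) | l. Since z | l, lcm(z, lcm(f, j)) | l. Since l | b, lcm(z, lcm(f, j)) | b. Because r | b and q | b, lcm(r, q) | b. lcm(z, lcm(f, j)) | b, so lcm(lcm(z, lcm(f, j)), lcm(r, q)) | b.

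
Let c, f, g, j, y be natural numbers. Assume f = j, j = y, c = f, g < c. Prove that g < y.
From c = f and f = j, c = j. Since j = y, c = y. Since g < c, g < y.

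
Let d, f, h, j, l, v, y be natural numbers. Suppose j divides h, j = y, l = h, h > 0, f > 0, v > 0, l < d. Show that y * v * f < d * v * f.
j = y and j divides h, hence y divides h. h > 0, so y ≤ h. l = h and l < d, therefore h < d. Since y ≤ h, y < d. Since v > 0, by multiplying by a positive, y * v < d * v. Since f > 0, by multiplying by a positive, y * v * f < d * v * f.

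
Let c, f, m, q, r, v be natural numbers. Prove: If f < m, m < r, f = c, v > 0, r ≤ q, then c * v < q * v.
Since f < m and m < r, f < r. f = c, so c < r. Since r ≤ q, c < q. From v > 0, c * v < q * v.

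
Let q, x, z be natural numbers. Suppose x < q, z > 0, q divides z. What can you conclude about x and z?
x < z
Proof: q divides z and z > 0, so q ≤ z. x < q, so x < z.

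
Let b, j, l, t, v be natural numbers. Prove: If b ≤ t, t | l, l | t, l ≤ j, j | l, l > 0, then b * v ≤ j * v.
From t | l and l | t, t = l. j | l and l > 0, thus j ≤ l. Since l ≤ j, l = j. Since t = l, t = j. Since b ≤ t, b ≤ j. Then b * v ≤ j * v.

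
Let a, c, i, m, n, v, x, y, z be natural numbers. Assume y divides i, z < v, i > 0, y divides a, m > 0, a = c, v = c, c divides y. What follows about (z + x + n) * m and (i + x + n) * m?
(z + x + n) * m < (i + x + n) * m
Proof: From v = c and z < v, z < c. a = c and y divides a, therefore y divides c. c divides y, so y = c. Because y divides i, c divides i. i > 0, so c ≤ i. z < c, so z < i. Then z + x < i + x. Then z + x + n < i + x + n. Combining with m > 0, by multiplying by a positive, (z + x + n) * m < (i + x + n) * m.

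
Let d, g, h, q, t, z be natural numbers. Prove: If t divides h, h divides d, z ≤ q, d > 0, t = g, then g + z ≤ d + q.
From t divides h and h divides d, t divides d. Since d > 0, t ≤ d. Since t = g, g ≤ d. Because z ≤ q, g + z ≤ d + q.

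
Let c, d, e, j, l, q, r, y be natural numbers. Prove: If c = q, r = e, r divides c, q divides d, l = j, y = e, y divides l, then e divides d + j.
r = e and r divides c, hence e divides c. From c = q, e divides q. From q divides d, e divides d. y = e and y divides l, therefore e divides l. From l = j, e divides j. e divides d, so e divides d + j.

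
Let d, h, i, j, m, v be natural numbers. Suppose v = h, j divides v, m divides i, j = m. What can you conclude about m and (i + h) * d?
m divides (i + h) * d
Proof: v = h and j divides v, hence j divides h. j = m, so m divides h. Because m divides i, m divides i + h. Then m divides (i + h) * d.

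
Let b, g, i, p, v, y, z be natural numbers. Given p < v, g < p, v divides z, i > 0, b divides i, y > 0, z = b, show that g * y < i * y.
g < p and p < v, therefore g < v. z = b and v divides z, therefore v divides b. b divides i, so v divides i. i > 0, so v ≤ i. From g < v, g < i. Since y > 0, by multiplying by a positive, g * y < i * y.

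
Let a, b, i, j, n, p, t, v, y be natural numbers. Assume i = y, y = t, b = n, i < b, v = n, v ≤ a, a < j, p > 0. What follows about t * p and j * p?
t * p < j * p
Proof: Since i = y and y = t, i = t. b = n and i < b, therefore i < n. v ≤ a and a < j, thus v < j. v = n, so n < j. Since i < n, i < j. Since i = t, t < j. Because p > 0, by multiplying by a positive, t * p < j * p.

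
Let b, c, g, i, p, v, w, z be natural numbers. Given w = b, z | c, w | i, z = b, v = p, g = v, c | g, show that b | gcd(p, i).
From g = v and c | g, c | v. Since z | c, z | v. From z = b, b | v. Since v = p, b | p. w = b and w | i, thus b | i. b | p, so b | gcd(p, i).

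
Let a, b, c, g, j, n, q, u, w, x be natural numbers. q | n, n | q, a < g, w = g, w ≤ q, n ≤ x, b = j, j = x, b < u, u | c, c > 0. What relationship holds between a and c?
a < c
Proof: q | n and n | q, therefore q = n. Because w = g and w ≤ q, g ≤ q. Because a < g, a < q. Since q = n, a < n. Because b = j and j = x, b = x. b < u, so x < u. Because n ≤ x, n < u. Since u | c and c > 0, u ≤ c. n < u, so n < c. a < n, so a < c.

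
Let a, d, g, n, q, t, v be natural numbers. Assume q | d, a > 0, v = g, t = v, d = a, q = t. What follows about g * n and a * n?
g * n ≤ a * n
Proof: q = t and t = v, therefore q = v. Since q | d, v | d. d = a, so v | a. Since a > 0, v ≤ a. v = g, so g ≤ a. Then g * n ≤ a * n.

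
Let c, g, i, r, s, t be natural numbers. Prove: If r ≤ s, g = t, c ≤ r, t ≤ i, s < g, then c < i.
c ≤ r and r ≤ s, so c ≤ s. From g = t and s < g, s < t. Since c ≤ s, c < t. Since t ≤ i, c < i.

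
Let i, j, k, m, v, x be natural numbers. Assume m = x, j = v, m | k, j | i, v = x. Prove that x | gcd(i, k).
j = v and v = x, so j = x. Since j | i, x | i. From m = x and m | k, x | k. x | i, so x | gcd(i, k).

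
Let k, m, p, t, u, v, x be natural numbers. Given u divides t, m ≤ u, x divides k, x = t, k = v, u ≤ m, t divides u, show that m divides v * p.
t divides u and u divides t, so t = u. Since u ≤ m and m ≤ u, u = m. From t = u, t = m. Because x = t and x divides k, t divides k. Since k = v, t divides v. t = m, so m divides v. Then m divides v * p.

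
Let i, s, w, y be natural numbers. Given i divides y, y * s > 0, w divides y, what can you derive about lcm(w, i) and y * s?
lcm(w, i) ≤ y * s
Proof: Since w divides y and i divides y, lcm(w, i) divides y. Then lcm(w, i) divides y * s. y * s > 0, so lcm(w, i) ≤ y * s.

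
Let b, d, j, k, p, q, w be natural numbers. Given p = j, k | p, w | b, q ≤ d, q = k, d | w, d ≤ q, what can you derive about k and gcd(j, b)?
k | gcd(j, b)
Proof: From p = j and k | p, k | j. d ≤ q and q ≤ d, so d = q. q = k, so d = k. d | w and w | b, thus d | b. d = k, so k | b. k | j, so k | gcd(j, b).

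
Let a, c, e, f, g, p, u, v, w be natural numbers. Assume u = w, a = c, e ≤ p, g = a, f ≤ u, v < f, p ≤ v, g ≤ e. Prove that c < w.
g = a and a = c, thus g = c. p ≤ v and v < f, hence p < f. e ≤ p, so e < f. f ≤ u, so e < u. Since g ≤ e, g < u. Since u = w, g < w. Since g = c, c < w.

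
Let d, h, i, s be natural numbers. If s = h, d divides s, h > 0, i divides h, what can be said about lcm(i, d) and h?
lcm(i, d) ≤ h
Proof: s = h and d divides s, hence d divides h. i divides h, so lcm(i, d) divides h. Since h > 0, lcm(i, d) ≤ h.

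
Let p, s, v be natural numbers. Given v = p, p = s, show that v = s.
v = p and p = s. By transitivity, v = s.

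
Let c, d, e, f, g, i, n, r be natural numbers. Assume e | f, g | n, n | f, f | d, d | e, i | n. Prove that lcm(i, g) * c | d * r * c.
From d | e and e | f, d | f. f | d, so f = d. Because i | n and g | n, lcm(i, g) | n. Since n | f, lcm(i, g) | f. f = d, so lcm(i, g) | d. Then lcm(i, g) | d * r. Then lcm(i, g) * c | d * r * c.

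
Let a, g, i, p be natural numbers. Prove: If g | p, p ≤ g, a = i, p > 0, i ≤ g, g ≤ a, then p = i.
g | p and p > 0, therefore g ≤ p. p ≤ g, so p = g. a = i and g ≤ a, therefore g ≤ i. i ≤ g, so g = i. p = g, so p = i.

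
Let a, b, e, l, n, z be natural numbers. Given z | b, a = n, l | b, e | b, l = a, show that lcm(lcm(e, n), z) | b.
From l = a and l | b, a | b. Since a = n, n | b. Since e | b, lcm(e, n) | b. Since z | b, lcm(lcm(e, n), z) | b.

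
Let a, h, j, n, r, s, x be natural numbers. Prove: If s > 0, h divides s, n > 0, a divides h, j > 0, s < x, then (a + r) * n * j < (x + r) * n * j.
a divides h and h divides s, hence a divides s. s > 0, so a ≤ s. Since s < x, a < x. Then a + r < x + r. Combined with n > 0, by multiplying by a positive, (a + r) * n < (x + r) * n. Because j > 0, by multiplying by a positive, (a + r) * n * j < (x + r) * n * j.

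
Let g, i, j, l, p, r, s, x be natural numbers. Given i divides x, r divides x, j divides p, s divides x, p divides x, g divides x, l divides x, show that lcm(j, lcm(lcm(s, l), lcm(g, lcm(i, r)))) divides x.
From j divides p and p divides x, j divides x. s divides x and l divides x, hence lcm(s, l) divides x. From i divides x and r divides x, lcm(i, r) divides x. Since g divides x, lcm(g, lcm(i, r)) divides x. lcm(s, l) divides x, so lcm(lcm(s, l), lcm(g, lcm(i, r))) divides x. Since j divides x, lcm(j, lcm(lcm(s, l), lcm(g, lcm(i, r)))) divides x.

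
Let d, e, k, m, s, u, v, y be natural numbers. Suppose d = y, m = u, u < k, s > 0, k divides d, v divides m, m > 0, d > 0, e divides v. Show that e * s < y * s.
e divides v and v divides m, therefore e divides m. m > 0, so e ≤ m. m = u, so e ≤ u. Because k divides d and d > 0, k ≤ d. u < k, so u < d. d = y, so u < y. Since e ≤ u, e < y. Since s > 0, by multiplying by a positive, e * s < y * s.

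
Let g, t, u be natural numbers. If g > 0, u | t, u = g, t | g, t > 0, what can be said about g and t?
g = t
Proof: Because t | g and g > 0, t ≤ g. u = g and u | t, so g | t. Since t > 0, g ≤ t. Since t ≤ g, t = g. Then g = t.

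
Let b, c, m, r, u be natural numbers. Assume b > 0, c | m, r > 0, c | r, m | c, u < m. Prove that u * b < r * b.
c | m and m | c, hence c = m. c | r, so m | r. Since r > 0, m ≤ r. Because u < m, u < r. From b > 0, u * b < r * b.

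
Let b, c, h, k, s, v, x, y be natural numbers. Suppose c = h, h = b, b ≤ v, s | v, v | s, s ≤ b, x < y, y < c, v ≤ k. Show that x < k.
c = h and h = b, thus c = b. s | v and v | s, therefore s = v. s ≤ b, so v ≤ b. Since b ≤ v, b = v. c = b, so c = v. x < y and y < c, therefore x < c. c = v, so x < v. Since v ≤ k, x < k.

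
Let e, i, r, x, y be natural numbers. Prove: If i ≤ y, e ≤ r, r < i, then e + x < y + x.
e ≤ r and r < i, therefore e < i. Since i ≤ y, e < y. Then e + x < y + x.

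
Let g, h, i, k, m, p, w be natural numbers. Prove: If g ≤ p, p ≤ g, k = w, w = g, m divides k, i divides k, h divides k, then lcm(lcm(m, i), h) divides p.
g ≤ p and p ≤ g, therefore g = p. From k = w and w = g, k = g. m divides k and i divides k, hence lcm(m, i) divides k. Since h divides k, lcm(lcm(m, i), h) divides k. k = g, so lcm(lcm(m, i), h) divides g. Since g = p, lcm(lcm(m, i), h) divides p.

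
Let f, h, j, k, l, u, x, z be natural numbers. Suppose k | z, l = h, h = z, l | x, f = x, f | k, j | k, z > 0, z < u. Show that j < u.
Because l = h and h = z, l = z. Because l | x, z | x. f = x and f | k, hence x | k. Since z | x, z | k. k | z, so k = z. Since j | k, j | z. Since z > 0, j ≤ z. From z < u, j < u.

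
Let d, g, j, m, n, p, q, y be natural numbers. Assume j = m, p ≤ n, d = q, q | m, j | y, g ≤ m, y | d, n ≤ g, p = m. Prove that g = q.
p = m and p ≤ n, so m ≤ n. n ≤ g, so m ≤ g. g ≤ m, so g = m. j = m and j | y, therefore m | y. From y | d, m | d. d = q, so m | q. Since q | m, m = q. Since g = m, g = q.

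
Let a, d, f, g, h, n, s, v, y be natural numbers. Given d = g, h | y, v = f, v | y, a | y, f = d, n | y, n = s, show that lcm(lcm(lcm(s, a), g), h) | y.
n = s and n | y, therefore s | y. a | y, so lcm(s, a) | y. From v = f and f = d, v = d. From d = g, v = g. v | y, so g | y. Since lcm(s, a) | y, lcm(lcm(s, a), g) | y. h | y, so lcm(lcm(lcm(s, a), g), h) | y.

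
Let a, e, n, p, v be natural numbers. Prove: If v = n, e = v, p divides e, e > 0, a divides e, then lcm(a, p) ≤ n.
e = v and v = n, therefore e = n. a divides e and p divides e, thus lcm(a, p) divides e. e > 0, so lcm(a, p) ≤ e. Since e = n, lcm(a, p) ≤ n.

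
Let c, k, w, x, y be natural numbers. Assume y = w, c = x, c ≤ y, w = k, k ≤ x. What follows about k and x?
k = x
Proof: y = w and w = k, so y = k. Since c ≤ y, c ≤ k. From c = x, x ≤ k. Since k ≤ x, k = x.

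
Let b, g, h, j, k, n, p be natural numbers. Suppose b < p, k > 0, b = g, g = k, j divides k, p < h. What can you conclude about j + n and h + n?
j + n < h + n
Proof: Because j divides k and k > 0, j ≤ k. Because b = g and g = k, b = k. Since b < p, k < p. j ≤ k, so j < p. p < h, so j < h. Then j + n < h + n.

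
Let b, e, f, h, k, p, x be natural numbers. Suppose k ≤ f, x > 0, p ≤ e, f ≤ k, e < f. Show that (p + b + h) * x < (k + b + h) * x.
Because f ≤ k and k ≤ f, f = k. Because p ≤ e and e < f, p < f. Since f = k, p < k. Then p + b < k + b. Then p + b + h < k + b + h. Since x > 0, (p + b + h) * x < (k + b + h) * x.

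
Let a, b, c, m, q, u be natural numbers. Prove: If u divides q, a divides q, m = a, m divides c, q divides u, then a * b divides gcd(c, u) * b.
From m = a and m divides c, a divides c. q divides u and u divides q, therefore q = u. a divides q, so a divides u. From a divides c, a divides gcd(c, u). Then a * b divides gcd(c, u) * b.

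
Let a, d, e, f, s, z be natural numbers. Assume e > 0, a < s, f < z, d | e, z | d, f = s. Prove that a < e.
f = s and f < z, therefore s < z. Because z | d and d | e, z | e. Because e > 0, z ≤ e. From s < z, s < e. a < s, so a < e.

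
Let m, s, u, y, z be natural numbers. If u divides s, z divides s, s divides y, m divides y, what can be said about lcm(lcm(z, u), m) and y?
lcm(lcm(z, u), m) divides y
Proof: z divides s and u divides s, thus lcm(z, u) divides s. Since s divides y, lcm(z, u) divides y. Since m divides y, lcm(lcm(z, u), m) divides y.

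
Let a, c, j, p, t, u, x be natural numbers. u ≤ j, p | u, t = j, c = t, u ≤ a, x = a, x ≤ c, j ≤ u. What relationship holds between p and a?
p | a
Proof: j ≤ u and u ≤ j, therefore j = u. c = t and t = j, hence c = j. x = a and x ≤ c, thus a ≤ c. Since c = j, a ≤ j. j = u, so a ≤ u. u ≤ a, so u = a. p | u, so p | a.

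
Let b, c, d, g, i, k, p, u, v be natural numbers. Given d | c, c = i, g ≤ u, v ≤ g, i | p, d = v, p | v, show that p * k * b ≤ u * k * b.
d = v and d | c, thus v | c. Since c = i, v | i. i | p, so v | p. Since p | v, v = p. v ≤ g, so p ≤ g. Since g ≤ u, p ≤ u. Then p * k ≤ u * k. Then p * k * b ≤ u * k * b.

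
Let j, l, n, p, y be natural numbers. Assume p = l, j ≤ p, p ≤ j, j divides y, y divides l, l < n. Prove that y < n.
j ≤ p and p ≤ j, thus j = p. p = l, so j = l. j divides y, so l divides y. y divides l, so l = y. l < n, so y < n.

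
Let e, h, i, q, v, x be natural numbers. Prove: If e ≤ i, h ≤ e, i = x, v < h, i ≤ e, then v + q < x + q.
e ≤ i and i ≤ e, thus e = i. Since i = x, e = x. Because v < h and h ≤ e, v < e. e = x, so v < x. Then v + q < x + q.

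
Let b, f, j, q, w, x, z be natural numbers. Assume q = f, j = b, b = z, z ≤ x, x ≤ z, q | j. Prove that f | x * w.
From j = b and b = z, j = z. z ≤ x and x ≤ z, therefore z = x. j = z, so j = x. Since q | j, q | x. q = f, so f | x. Then f | x * w.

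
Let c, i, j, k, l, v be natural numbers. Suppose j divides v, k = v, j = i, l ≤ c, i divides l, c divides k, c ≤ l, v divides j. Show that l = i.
Since c ≤ l and l ≤ c, c = l. v divides j and j divides v, so v = j. k = v, so k = j. Since j = i, k = i. Since c divides k, c divides i. c = l, so l divides i. i divides l, so l = i.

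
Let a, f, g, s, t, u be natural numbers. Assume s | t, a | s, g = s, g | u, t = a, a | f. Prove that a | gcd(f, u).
Because t = a and s | t, s | a. Since a | s, s = a. Since g = s and g | u, s | u. s = a, so a | u. Since a | f, a | gcd(f, u).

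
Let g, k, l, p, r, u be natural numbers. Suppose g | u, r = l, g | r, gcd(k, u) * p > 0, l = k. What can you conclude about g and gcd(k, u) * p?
g ≤ gcd(k, u) * p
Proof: r = l and g | r, therefore g | l. l = k, so g | k. Since g | u, g | gcd(k, u). Then g | gcd(k, u) * p. gcd(k, u) * p > 0, so g ≤ gcd(k, u) * p.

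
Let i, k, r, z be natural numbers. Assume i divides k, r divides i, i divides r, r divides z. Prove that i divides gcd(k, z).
r divides i and i divides r, thus r = i. r divides z, so i divides z. Since i divides k, i divides gcd(k, z).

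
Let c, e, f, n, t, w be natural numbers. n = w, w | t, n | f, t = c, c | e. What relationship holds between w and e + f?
w | e + f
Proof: Because t = c and w | t, w | c. Since c | e, w | e. n = w and n | f, so w | f. w | e, so w | e + f.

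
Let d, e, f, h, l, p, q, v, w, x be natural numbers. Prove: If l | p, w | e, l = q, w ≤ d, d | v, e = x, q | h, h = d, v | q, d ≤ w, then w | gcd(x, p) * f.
From e = x and w | e, w | x. h = d and q | h, therefore q | d. d | v and v | q, thus d | q. q | d, so q = d. Because d ≤ w and w ≤ d, d = w. q = d, so q = w. l = q and l | p, therefore q | p. Since q = w, w | p. Since w | x, w | gcd(x, p). Then w | gcd(x, p) * f.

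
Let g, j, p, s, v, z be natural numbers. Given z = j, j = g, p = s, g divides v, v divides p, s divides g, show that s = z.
Since z = j and j = g, z = g. From g divides v and v divides p, g divides p. p = s, so g divides s. s divides g, so g = s. z = g, so z = s. Then s = z.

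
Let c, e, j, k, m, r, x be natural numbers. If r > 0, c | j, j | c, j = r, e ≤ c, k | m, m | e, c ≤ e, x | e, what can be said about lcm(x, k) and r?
lcm(x, k) ≤ r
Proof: Since c | j and j | c, c = j. Since j = r, c = r. Because e ≤ c and c ≤ e, e = c. From k | m and m | e, k | e. x | e, so lcm(x, k) | e. From e = c, lcm(x, k) | c. c = r, so lcm(x, k) | r. Since r > 0, lcm(x, k) ≤ r.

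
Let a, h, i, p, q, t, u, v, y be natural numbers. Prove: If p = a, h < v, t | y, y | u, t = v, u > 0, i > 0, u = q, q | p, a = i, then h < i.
Because t | y and y | u, t | u. From t = v, v | u. Since u > 0, v ≤ u. h < v, so h < u. Since u = q, h < q. p = a and a = i, so p = i. Since q | p, q | i. Since i > 0, q ≤ i. h < q, so h < i.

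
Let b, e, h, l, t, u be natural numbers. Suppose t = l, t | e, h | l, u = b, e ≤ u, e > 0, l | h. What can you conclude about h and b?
h ≤ b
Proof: l | h and h | l, hence l = h. Because t = l, t = h. t | e and e > 0, therefore t ≤ e. t = h, so h ≤ e. u = b and e ≤ u, therefore e ≤ b. Since h ≤ e, h ≤ b.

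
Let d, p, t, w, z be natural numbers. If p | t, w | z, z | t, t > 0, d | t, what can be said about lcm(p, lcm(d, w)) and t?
lcm(p, lcm(d, w)) ≤ t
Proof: Because w | z and z | t, w | t. d | t, so lcm(d, w) | t. Because p | t, lcm(p, lcm(d, w)) | t. Since t > 0, lcm(p, lcm(d, w)) ≤ t.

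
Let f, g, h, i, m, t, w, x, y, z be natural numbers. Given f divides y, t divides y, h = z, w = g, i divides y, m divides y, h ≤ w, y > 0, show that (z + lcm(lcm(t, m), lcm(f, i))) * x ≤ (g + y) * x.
h = z and h ≤ w, so z ≤ w. w = g, so z ≤ g. Because t divides y and m divides y, lcm(t, m) divides y. From f divides y and i divides y, lcm(f, i) divides y. Since lcm(t, m) divides y, lcm(lcm(t, m), lcm(f, i)) divides y. Because y > 0, lcm(lcm(t, m), lcm(f, i)) ≤ y. z ≤ g, so z + lcm(lcm(t, m), lcm(f, i)) ≤ g + y. By multiplying by a non-negative, (z + lcm(lcm(t, m), lcm(f, i))) * x ≤ (g + y) * x.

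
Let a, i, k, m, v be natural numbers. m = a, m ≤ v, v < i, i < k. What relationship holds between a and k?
a < k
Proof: Since m ≤ v and v < i, m < i. Since m = a, a < i. Since i < k, a < k.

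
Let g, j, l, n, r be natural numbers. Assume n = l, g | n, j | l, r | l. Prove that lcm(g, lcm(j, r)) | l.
n = l and g | n, so g | l. From j | l and r | l, lcm(j, r) | l. Since g | l, lcm(g, lcm(j, r)) | l.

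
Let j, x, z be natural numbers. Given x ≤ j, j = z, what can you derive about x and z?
x ≤ z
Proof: From j = z and x ≤ j, by substitution, x ≤ z.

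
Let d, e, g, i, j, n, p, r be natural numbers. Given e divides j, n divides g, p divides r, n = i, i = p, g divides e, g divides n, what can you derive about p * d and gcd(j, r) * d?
p * d divides gcd(j, r) * d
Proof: Because n = i and i = p, n = p. g divides n and n divides g, hence g = n. g divides e, so n divides e. e divides j, so n divides j. n = p, so p divides j. Since p divides r, p divides gcd(j, r). Then p * d divides gcd(j, r) * d.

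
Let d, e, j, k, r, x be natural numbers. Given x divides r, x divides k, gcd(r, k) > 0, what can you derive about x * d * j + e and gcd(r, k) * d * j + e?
x * d * j + e ≤ gcd(r, k) * d * j + e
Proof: x divides r and x divides k, thus x divides gcd(r, k). Since gcd(r, k) > 0, x ≤ gcd(r, k). By multiplying by a non-negative, x * d ≤ gcd(r, k) * d. By multiplying by a non-negative, x * d * j ≤ gcd(r, k) * d * j. Then x * d * j + e ≤ gcd(r, k) * d * j + e.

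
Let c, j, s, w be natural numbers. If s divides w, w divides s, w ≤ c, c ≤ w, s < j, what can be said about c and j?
c < j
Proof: s divides w and w divides s, hence s = w. w ≤ c and c ≤ w, thus w = c. s = w, so s = c. Since s < j, c < j.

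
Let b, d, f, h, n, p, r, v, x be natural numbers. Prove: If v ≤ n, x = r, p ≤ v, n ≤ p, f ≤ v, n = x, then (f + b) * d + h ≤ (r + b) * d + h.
n ≤ p and p ≤ v, hence n ≤ v. v ≤ n, so v = n. n = x, so v = x. x = r, so v = r. Since f ≤ v, f ≤ r. Then f + b ≤ r + b. Then (f + b) * d ≤ (r + b) * d. Then (f + b) * d + h ≤ (r + b) * d + h.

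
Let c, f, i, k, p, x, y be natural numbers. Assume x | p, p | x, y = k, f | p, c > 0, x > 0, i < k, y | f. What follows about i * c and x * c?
i * c < x * c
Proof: Because y = k and y | f, k | f. p | x and x | p, thus p = x. Since f | p, f | x. k | f, so k | x. x > 0, so k ≤ x. i < k, so i < x. c > 0, so i * c < x * c.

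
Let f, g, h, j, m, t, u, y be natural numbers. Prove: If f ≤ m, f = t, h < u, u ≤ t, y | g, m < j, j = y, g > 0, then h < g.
f = t and f ≤ m, thus t ≤ m. u ≤ t, so u ≤ m. From h < u, h < m. Since m < j, h < j. From j = y, h < y. y | g and g > 0, hence y ≤ g. h < y, so h < g.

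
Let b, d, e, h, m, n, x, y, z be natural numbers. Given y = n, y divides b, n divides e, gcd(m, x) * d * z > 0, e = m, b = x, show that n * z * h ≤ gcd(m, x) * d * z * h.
Since e = m and n divides e, n divides m. Since b = x and y divides b, y divides x. Since y = n, n divides x. Since n divides m, n divides gcd(m, x). Then n divides gcd(m, x) * d. Then n * z divides gcd(m, x) * d * z. gcd(m, x) * d * z > 0, so n * z ≤ gcd(m, x) * d * z. By multiplying by a non-negative, n * z * h ≤ gcd(m, x) * d * z * h.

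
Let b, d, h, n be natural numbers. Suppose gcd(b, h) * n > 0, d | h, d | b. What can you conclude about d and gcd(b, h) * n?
d ≤ gcd(b, h) * n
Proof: d | b and d | h, thus d | gcd(b, h). Then d | gcd(b, h) * n. Since gcd(b, h) * n > 0, d ≤ gcd(b, h) * n.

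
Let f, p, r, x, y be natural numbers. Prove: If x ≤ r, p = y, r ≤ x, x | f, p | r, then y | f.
p = y and p | r, hence y | r. x ≤ r and r ≤ x, hence x = r. Since x | f, r | f. Since y | r, y | f.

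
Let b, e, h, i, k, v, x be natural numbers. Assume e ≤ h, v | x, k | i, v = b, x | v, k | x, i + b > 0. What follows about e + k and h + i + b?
e + k ≤ h + i + b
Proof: x | v and v | x, thus x = v. Because v = b, x = b. k | x, so k | b. Since k | i, k | i + b. Since i + b > 0, k ≤ i + b. Since e ≤ h, e + k ≤ h + i + b.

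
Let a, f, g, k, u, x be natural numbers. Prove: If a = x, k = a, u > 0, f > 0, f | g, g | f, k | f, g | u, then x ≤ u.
f | g and g | f, so f = g. k = a and a = x, so k = x. k | f, so x | f. f > 0, so x ≤ f. f = g, so x ≤ g. Since g | u and u > 0, g ≤ u. Since x ≤ g, x ≤ u.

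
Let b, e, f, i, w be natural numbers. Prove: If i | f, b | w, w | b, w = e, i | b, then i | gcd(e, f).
b | w and w | b, hence b = w. w = e, so b = e. Since i | b, i | e. Since i | f, i | gcd(e, f).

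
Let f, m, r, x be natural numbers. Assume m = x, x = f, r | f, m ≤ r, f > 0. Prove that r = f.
Since r | f and f > 0, r ≤ f. Since m = x and x = f, m = f. Since m ≤ r, f ≤ r. Since r ≤ f, r = f.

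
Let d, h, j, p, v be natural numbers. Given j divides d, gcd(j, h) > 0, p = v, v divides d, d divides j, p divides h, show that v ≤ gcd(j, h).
Since d divides j and j divides d, d = j. Since v divides d, v divides j. Since p = v and p divides h, v divides h. Since v divides j, v divides gcd(j, h). gcd(j, h) > 0, so v ≤ gcd(j, h).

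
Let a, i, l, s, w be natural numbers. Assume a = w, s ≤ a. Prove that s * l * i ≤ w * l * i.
Because a = w and s ≤ a, s ≤ w. By multiplying by a non-negative, s * l ≤ w * l. By multiplying by a non-negative, s * l * i ≤ w * l * i.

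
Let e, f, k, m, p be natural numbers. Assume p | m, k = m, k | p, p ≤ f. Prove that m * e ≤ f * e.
Because k = m and k | p, m | p. Since p | m, p = m. p ≤ f, so m ≤ f. Then m * e ≤ f * e.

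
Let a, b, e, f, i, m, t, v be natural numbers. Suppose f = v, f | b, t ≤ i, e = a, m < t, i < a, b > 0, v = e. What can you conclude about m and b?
m < b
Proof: t ≤ i and i < a, hence t < a. m < t, so m < a. f = v and f | b, hence v | b. v = e, so e | b. Since b > 0, e ≤ b. Since e = a, a ≤ b. m < a, so m < b.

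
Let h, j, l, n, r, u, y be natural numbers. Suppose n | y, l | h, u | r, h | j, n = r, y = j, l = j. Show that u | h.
Since l = j and l | h, j | h. Since h | j, j = h. Since y = j, y = h. Because n = r and n | y, r | y. y = h, so r | h. Since u | r, u | h.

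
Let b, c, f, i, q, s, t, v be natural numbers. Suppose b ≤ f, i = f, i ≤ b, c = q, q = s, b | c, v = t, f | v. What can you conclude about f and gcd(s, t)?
f | gcd(s, t)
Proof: i = f and i ≤ b, hence f ≤ b. Because b ≤ f, b = f. c = q and q = s, therefore c = s. Since b | c, b | s. b = f, so f | s. v = t and f | v, therefore f | t. Since f | s, f | gcd(s, t).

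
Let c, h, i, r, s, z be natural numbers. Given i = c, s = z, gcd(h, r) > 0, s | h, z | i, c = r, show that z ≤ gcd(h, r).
Because s = z and s | h, z | h. Since i = c and c = r, i = r. Since z | i, z | r. Since z | h, z | gcd(h, r). gcd(h, r) > 0, so z ≤ gcd(h, r).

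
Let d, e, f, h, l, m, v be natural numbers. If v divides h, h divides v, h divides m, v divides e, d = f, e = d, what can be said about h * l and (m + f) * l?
h * l divides (m + f) * l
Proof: v divides h and h divides v, so v = h. Since e = d and d = f, e = f. Since v divides e, v divides f. Since v = h, h divides f. Because h divides m, h divides m + f. Then h * l divides (m + f) * l.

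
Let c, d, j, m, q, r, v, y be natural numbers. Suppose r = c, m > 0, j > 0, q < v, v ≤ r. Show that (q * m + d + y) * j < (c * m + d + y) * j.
q < v and v ≤ r, so q < r. r = c, so q < c. m > 0, so q * m < c * m. Then q * m + d < c * m + d. Then q * m + d + y < c * m + d + y. j > 0, so (q * m + d + y) * j < (c * m + d + y) * j.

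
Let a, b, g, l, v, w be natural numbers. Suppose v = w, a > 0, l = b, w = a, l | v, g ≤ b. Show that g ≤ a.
Since v = w and l | v, l | w. Because w = a, l | a. l = b, so b | a. Since a > 0, b ≤ a. g ≤ b, so g ≤ a.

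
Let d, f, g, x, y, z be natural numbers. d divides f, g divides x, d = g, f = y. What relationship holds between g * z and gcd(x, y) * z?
g * z divides gcd(x, y) * z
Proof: Because f = y and d divides f, d divides y. d = g, so g divides y. g divides x, so g divides gcd(x, y). Then g * z divides gcd(x, y) * z.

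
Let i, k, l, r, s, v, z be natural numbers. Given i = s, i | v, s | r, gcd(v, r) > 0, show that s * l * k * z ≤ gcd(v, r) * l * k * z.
i = s and i | v, therefore s | v. Since s | r, s | gcd(v, r). Since gcd(v, r) > 0, s ≤ gcd(v, r). Then s * l ≤ gcd(v, r) * l. Then s * l * k ≤ gcd(v, r) * l * k. Then s * l * k * z ≤ gcd(v, r) * l * k * z.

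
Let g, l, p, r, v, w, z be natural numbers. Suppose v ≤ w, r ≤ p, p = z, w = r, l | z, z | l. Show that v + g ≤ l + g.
z | l and l | z, therefore z = l. p = z, so p = l. w = r and v ≤ w, hence v ≤ r. r ≤ p, so v ≤ p. p = l, so v ≤ l. Then v + g ≤ l + g.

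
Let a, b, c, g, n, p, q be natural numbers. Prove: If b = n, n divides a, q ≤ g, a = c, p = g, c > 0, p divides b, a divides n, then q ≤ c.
Because n divides a and a divides n, n = a. Since b = n, b = a. p = g and p divides b, hence g divides b. b = a, so g divides a. a = c, so g divides c. Since c > 0, g ≤ c. Since q ≤ g, q ≤ c.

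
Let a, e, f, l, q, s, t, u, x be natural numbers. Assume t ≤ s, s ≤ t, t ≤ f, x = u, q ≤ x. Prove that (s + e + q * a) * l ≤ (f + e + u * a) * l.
t ≤ s and s ≤ t, so t = s. t ≤ f, so s ≤ f. Then s + e ≤ f + e. From x = u and q ≤ x, q ≤ u. Then q * a ≤ u * a. Since s + e ≤ f + e, s + e + q * a ≤ f + e + u * a. Then (s + e + q * a) * l ≤ (f + e + u * a) * l.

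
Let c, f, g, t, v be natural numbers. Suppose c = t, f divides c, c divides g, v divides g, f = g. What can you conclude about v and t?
v divides t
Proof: f = g and f divides c, thus g divides c. Since c divides g, g = c. v divides g, so v divides c. c = t, so v divides t.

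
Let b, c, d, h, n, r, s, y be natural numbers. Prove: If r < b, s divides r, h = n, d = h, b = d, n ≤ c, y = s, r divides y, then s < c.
y = s and r divides y, therefore r divides s. Since s divides r, r = s. b = d and d = h, therefore b = h. Since h = n, b = n. Since r < b, r < n. Since r = s, s < n. n ≤ c, so s < c.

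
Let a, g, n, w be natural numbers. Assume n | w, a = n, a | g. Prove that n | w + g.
Because a = n and a | g, n | g. n | w, so n | w + g.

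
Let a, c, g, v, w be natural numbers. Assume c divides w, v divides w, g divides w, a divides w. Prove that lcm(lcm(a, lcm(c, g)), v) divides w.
Because c divides w and g divides w, lcm(c, g) divides w. Since a divides w, lcm(a, lcm(c, g)) divides w. Since v divides w, lcm(lcm(a, lcm(c, g)), v) divides w.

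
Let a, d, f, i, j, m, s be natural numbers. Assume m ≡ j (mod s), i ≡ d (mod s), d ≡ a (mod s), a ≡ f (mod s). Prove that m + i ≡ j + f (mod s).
i ≡ d (mod s) and d ≡ a (mod s), thus i ≡ a (mod s). a ≡ f (mod s), so i ≡ f (mod s). Since m ≡ j (mod s), m + i ≡ j + f (mod s).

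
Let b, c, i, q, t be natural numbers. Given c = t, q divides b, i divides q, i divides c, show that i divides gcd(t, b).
Since c = t and i divides c, i divides t. From i divides q and q divides b, i divides b. i divides t, so i divides gcd(t, b).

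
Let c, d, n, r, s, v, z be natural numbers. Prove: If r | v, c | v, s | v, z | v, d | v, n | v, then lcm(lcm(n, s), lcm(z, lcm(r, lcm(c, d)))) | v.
n | v and s | v, so lcm(n, s) | v. Because c | v and d | v, lcm(c, d) | v. r | v, so lcm(r, lcm(c, d)) | v. Since z | v, lcm(z, lcm(r, lcm(c, d))) | v. Since lcm(n, s) | v, lcm(lcm(n, s), lcm(z, lcm(r, lcm(c, d)))) | v.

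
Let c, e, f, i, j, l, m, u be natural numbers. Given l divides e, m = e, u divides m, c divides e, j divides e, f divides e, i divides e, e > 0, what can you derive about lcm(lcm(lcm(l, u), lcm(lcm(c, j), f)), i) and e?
lcm(lcm(lcm(l, u), lcm(lcm(c, j), f)), i) ≤ e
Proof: From m = e and u divides m, u divides e. Since l divides e, lcm(l, u) divides e. c divides e and j divides e, thus lcm(c, j) divides e. f divides e, so lcm(lcm(c, j), f) divides e. lcm(l, u) divides e, so lcm(lcm(l, u), lcm(lcm(c, j), f)) divides e. Since i divides e, lcm(lcm(lcm(l, u), lcm(lcm(c, j), f)), i) divides e. Since e > 0, lcm(lcm(lcm(l, u), lcm(lcm(c, j), f)), i) ≤ e.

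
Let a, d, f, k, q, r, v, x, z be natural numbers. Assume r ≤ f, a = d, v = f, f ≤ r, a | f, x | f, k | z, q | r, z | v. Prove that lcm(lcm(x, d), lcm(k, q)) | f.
Since a = d and a | f, d | f. Since x | f, lcm(x, d) | f. v = f and z | v, so z | f. Since k | z, k | f. r ≤ f and f ≤ r, therefore r = f. Since q | r, q | f. k | f, so lcm(k, q) | f. lcm(x, d) | f, so lcm(lcm(x, d), lcm(k, q)) | f.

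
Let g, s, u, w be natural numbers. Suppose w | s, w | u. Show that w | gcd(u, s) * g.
Because w | u and w | s, w | gcd(u, s). Then w | gcd(u, s) * g.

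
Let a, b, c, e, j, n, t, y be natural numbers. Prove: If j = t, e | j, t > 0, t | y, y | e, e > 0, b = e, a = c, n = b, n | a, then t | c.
j = t and e | j, hence e | t. t > 0, so e ≤ t. t | y and y | e, thus t | e. e > 0, so t ≤ e. Since e ≤ t, e = t. n = b and n | a, so b | a. a = c, so b | c. Since b = e, e | c. e = t, so t | c.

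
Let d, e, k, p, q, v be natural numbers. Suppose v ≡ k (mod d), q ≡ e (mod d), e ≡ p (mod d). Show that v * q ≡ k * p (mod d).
Because q ≡ e (mod d) and e ≡ p (mod d), q ≡ p (mod d). Since v ≡ k (mod d), by multiplying congruences, v * q ≡ k * p (mod d).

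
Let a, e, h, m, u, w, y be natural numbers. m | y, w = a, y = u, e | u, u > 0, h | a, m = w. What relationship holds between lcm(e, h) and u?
lcm(e, h) ≤ u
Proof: m = w and m | y, thus w | y. y = u, so w | u. Since w = a, a | u. Since h | a, h | u. e | u, so lcm(e, h) | u. u > 0, so lcm(e, h) ≤ u.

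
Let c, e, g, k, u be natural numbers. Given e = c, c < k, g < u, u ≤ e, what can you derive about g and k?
g < k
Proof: e = c and u ≤ e, so u ≤ c. g < u, so g < c. Since c < k, g < k.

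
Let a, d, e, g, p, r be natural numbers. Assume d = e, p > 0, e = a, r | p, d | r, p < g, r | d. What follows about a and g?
a < g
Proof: r | d and d | r, thus r = d. Since d = e, r = e. Because e = a, r = a. r | p and p > 0, hence r ≤ p. Since p < g, r < g. Since r = a, a < g.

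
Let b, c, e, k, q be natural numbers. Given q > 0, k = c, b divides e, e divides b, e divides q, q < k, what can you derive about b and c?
b < c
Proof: From e divides b and b divides e, e = b. Since e divides q, b divides q. Since q > 0, b ≤ q. Since k = c and q < k, q < c. b ≤ q, so b < c.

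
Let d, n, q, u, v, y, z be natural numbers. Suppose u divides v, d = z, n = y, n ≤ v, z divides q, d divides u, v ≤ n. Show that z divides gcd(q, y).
From v ≤ n and n ≤ v, v = n. Because d = z and d divides u, z divides u. Since u divides v, z divides v. From v = n, z divides n. n = y, so z divides y. z divides q, so z divides gcd(q, y).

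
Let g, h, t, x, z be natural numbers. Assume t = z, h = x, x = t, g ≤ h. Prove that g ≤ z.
From h = x and x = t, h = t. From t = z, h = z. Since g ≤ h, g ≤ z.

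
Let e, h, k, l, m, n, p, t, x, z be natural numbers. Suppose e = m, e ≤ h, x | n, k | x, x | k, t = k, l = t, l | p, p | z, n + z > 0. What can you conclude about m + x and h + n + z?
m + x ≤ h + n + z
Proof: From e = m and e ≤ h, m ≤ h. k | x and x | k, so k = x. l | p and p | z, thus l | z. Since l = t, t | z. t = k, so k | z. Since k = x, x | z. x | n, so x | n + z. n + z > 0, so x ≤ n + z. Since m ≤ h, m + x ≤ h + n + z.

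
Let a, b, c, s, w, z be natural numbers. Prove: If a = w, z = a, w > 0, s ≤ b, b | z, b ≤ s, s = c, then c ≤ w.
z = a and a = w, thus z = w. b ≤ s and s ≤ b, thus b = s. Since b | z, s | z. z = w, so s | w. Since w > 0, s ≤ w. Since s = c, c ≤ w.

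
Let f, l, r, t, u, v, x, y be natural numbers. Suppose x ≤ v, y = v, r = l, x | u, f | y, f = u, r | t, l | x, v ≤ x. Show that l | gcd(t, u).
r = l and r | t, so l | t. v ≤ x and x ≤ v, so v = x. Since y = v, y = x. f | y, so f | x. f = u, so u | x. Since x | u, x = u. From l | x, l | u. l | t, so l | gcd(t, u).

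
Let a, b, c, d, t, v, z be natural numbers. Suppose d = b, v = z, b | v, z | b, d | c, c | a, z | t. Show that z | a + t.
Because v = z and b | v, b | z. Because z | b, b = z. Since d = b, d = z. From d | c and c | a, d | a. d = z, so z | a. Since z | t, z | a + t.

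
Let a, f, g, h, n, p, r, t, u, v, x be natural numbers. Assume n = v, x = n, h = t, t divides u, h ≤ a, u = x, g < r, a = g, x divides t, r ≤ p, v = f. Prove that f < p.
Since x = n and n = v, x = v. Since v = f, x = f. u = x and t divides u, hence t divides x. Since x divides t, t = x. Since a = g and h ≤ a, h ≤ g. Because h = t, t ≤ g. g < r and r ≤ p, thus g < p. t ≤ g, so t < p. t = x, so x < p. Since x = f, f < p.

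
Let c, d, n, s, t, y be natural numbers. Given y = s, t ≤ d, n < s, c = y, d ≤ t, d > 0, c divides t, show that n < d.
Because c = y and y = s, c = s. t ≤ d and d ≤ t, so t = d. Because c divides t, c divides d. Since c = s, s divides d. d > 0, so s ≤ d. Since n < s, n < d.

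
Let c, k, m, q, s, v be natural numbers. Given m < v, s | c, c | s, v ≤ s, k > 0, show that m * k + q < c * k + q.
Because s | c and c | s, s = c. v ≤ s, so v ≤ c. Since m < v, m < c. k > 0, so m * k < c * k. Then m * k + q < c * k + q.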